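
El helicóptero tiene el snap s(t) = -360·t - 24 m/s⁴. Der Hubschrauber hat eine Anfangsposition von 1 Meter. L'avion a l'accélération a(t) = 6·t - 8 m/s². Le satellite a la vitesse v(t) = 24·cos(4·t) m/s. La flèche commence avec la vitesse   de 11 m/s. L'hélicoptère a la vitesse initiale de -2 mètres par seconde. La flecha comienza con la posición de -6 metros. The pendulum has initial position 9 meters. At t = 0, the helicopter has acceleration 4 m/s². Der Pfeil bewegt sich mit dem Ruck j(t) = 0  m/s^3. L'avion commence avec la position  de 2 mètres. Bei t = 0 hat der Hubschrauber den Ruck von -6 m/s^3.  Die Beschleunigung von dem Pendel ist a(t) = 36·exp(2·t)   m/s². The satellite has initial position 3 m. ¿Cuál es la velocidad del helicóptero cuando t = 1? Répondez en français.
En partant du snap s(t) = -360·t - 24, nous prenons 3 primitives. En intégrant le snap et en utilisant la condition initiale j(0) = -6, nous obtenons j(t) = -180·t^2 - 24·t - 6. L'intégrale du jerk est l'accélération. En utilisant a(0) = 4, nous obtenons a(t) = -60·t^3 - 12·t^2 - 6·t + 4. La primitive de l'accélération est la vitesse. En utilisant v(0) = -2, nous obtenons v(t) = -15·t^4 - 4·t^3 - 3·t^2 + 4·t - 2. Nous avons la vitesse v(t) = -15·t^4 - 4·t^3 - 3·t^2 + 4·t - 2. En substituant t = 1: v(1) = -20.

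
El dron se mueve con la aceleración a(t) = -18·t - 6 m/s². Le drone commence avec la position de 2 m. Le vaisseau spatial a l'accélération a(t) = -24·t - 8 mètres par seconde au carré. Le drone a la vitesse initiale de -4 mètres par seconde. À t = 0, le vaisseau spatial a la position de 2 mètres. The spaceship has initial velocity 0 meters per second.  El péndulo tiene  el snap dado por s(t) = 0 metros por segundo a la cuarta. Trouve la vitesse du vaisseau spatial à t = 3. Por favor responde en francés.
Nous devons trouver l'intégrale de notre équation de l'accélération a(t) = -24·t - 8 1 fois. La primitive de l'accélération est la vitesse. En utilisant v(0) = 0, nous obtenons v(t) = 4·t·(-3·t - 2). De l'équation de la vitesse v(t) = 4·t·(-3·t - 2), nous substituons t = 3 pour obtenir v = -132.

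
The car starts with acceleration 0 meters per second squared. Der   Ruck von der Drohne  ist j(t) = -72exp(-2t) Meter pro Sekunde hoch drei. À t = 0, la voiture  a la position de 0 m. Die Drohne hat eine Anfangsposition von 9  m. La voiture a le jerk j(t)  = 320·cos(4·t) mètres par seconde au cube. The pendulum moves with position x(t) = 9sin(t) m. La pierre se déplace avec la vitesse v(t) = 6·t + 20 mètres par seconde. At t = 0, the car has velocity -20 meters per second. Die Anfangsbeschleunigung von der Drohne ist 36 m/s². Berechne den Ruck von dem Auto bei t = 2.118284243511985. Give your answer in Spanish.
De la ecuación de la sacudida j(t) = 320·cos(4·t), sustituimos t = 2.118284243511985 para obtener j = -185.711200906163.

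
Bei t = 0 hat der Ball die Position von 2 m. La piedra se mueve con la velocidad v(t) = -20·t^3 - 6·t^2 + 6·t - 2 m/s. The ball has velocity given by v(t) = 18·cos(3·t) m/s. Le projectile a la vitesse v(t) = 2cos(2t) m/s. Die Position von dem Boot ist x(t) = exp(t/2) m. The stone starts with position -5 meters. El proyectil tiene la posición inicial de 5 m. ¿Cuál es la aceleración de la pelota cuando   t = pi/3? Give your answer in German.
Wir müssen unsere Gleichung für die Geschwindigkeit v(t) = 18·cos(3·t) 1-mal ableiten. Durch Ableiten von der Geschwindigkeit erhalten wir die Beschleunigung: a(t) = -54·sin(3·t). Aus der Gleichung für die Beschleunigung a(t) = -54·sin(3·t), setzen wir t = pi/3 ein und erhalten a = 0.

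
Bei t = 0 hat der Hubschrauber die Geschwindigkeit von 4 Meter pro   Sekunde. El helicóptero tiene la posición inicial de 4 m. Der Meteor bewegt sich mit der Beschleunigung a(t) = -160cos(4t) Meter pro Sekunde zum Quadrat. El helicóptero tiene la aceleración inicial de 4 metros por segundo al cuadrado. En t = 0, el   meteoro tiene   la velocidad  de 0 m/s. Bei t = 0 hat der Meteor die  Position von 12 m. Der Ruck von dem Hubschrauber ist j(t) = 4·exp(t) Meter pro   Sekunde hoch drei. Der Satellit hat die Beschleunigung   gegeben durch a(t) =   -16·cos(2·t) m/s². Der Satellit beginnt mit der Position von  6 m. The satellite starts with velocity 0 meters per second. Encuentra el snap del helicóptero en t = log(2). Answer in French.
Nous devons dériver notre équation du jerk j(t) = 4·exp(t) 1 fois. En dérivant le jerk, nous obtenons le snap: s(t) = 4·exp(t). En utilisant s(t) = 4·exp(t) et en substituant t = log(2), nous trouvons s = 8.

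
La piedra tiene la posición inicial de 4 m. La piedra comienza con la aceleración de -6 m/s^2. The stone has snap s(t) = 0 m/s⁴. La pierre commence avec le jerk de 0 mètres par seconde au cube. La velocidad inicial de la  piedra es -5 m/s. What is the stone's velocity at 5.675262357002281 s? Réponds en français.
Pour résoudre ceci, nous devons prendre 3 primitives de notre équation du snap s(t) = 0. En prenant ∫s(t)dt et en appliquant j(0) = 0, nous trouvons j(t) = 0. La primitive du jerk est l'accélération. En utilisant a(0) = -6, nous obtenons a(t) = -6. L'intégrale de l'accélération est la vitesse. En utilisant v(0) = -5, nous obtenons v(t) = -6·t - 5. En utilisant v(t) = -6·t - 5 et en substituant t = 5.675262357002281, nous trouvons v = -39.0515741420137.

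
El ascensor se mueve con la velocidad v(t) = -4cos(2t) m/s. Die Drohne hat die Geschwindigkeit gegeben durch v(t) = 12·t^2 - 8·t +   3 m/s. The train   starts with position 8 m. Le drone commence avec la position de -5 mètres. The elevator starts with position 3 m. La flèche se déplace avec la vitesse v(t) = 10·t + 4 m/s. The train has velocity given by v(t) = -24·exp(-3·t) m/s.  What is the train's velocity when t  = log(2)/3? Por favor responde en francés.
En utilisant v(t) = -24·exp(-3·t) et en substituant t = log(2)/3, nous trouvons v = -12.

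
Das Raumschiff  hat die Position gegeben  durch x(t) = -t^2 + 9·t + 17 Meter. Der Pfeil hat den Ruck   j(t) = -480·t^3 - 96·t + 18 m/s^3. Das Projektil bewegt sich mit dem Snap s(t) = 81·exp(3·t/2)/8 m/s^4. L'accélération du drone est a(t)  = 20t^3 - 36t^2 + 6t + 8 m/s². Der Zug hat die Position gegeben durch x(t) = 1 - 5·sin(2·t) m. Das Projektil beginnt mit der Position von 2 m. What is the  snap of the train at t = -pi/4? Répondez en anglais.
To solve this, we need to take 4 derivatives of our position equation x(t) = 1 - 5·sin(2·t). Taking d/dt of x(t), we find v(t) = -10·cos(2·t). Taking d/dt of v(t), we find a(t) = 20·sin(2·t). Differentiating acceleration, we get jerk: j(t) = 40·cos(2·t). The derivative of jerk gives snap: s(t) = -80·sin(2·t). From the given snap equation s(t) = -80·sin(2·t), we substitute t = -pi/4 to get s = 80.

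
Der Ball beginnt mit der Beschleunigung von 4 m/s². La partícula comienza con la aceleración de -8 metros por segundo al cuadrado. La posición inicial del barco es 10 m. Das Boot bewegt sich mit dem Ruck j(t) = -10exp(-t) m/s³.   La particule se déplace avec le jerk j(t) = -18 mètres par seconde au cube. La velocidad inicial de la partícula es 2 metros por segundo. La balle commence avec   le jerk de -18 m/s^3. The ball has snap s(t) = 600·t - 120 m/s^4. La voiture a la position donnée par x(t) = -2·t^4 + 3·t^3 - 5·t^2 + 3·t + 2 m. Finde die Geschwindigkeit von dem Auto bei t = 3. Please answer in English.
Starting from position x(t) = -2·t^4 + 3·t^3 - 5·t^2 + 3·t + 2, we take 1 derivative. The derivative of position gives velocity: v(t) = -8·t^3 + 9·t^2 - 10·t + 3. We have velocity v(t) = -8·t^3 + 9·t^2 - 10·t + 3. Substituting t = 3: v(3) = -162.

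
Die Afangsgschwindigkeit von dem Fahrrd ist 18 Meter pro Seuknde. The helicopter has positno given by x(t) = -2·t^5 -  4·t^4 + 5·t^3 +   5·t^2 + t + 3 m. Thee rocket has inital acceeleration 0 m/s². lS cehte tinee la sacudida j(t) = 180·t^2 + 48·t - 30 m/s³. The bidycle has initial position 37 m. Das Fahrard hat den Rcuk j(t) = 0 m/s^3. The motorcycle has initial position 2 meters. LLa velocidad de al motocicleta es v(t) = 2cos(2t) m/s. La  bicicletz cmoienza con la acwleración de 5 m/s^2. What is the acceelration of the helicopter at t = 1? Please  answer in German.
Um dies zu lösen, müssen wir 2 Ableitungen unserer Gleichung für die Position x(t) = -2·t^5 - 4·t^4 + 5·t^3 + 5·t^2 + t + 3 nehmen. Die Ableitung von der Position ergibt die Geschwindigkeit: v(t) = -10·t^4 - 16·t^3 + 15·t^2 + 10·t + 1. Die Ableitung von der Geschwindigkeit ergibt die Beschleunigung: a(t) = -40·t^3 - 48·t^2 + 30·t + 10. Wir haben die Beschleunigung a(t) = -40·t^3 - 48·t^2 + 30·t + 10. Durch Einsetzen von t = 1: a(1) = -48.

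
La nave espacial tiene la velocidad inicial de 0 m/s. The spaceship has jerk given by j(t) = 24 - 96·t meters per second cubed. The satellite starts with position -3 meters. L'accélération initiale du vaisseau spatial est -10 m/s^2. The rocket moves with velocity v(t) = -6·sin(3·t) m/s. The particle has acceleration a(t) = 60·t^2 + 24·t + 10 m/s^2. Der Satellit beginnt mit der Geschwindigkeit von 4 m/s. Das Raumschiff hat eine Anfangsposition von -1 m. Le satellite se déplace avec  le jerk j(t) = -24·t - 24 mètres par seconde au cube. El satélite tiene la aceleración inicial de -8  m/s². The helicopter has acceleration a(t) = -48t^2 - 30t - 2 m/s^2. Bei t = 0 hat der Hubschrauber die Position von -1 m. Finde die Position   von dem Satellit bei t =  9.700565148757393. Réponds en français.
Pour résoudre ceci, nous devons prendre 3 primitives de notre équation du jerk j(t) = -24·t - 24. La primitive du jerk, avec a(0) = -8, donne l'accélération: a(t) = -12·t^2 - 24·t - 8. La primitive de l'accélération, avec v(0) = 4, donne la vitesse: v(t) = -4·t^3 - 12·t^2 - 8·t + 4. L'intégrale de la vitesse, avec x(0) = -3, donne la position: x(t) = -t^4 - 4·t^3 - 4·t^2 + 4·t - 3. Nous avons la position x(t) = -t^4 - 4·t^3 - 4·t^2 + 4·t - 3. En substituant t = 9.700565148757393: x(9.700565148757393) = -12846.9231959278.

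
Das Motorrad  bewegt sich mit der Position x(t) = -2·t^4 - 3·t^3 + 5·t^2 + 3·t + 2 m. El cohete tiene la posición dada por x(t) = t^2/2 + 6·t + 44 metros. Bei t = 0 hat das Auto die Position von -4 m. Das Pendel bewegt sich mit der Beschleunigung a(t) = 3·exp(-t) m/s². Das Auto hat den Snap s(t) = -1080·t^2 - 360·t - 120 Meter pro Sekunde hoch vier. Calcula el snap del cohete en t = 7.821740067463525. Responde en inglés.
We must differentiate our position equation x(t) = t^2/2 + 6·t + 44 4 times. The derivative of position gives velocity: v(t) = t + 6. Taking d/dt of v(t), we find a(t) = 1. Taking d/dt of a(t), we find j(t) = 0. Taking d/dt of j(t), we find s(t) = 0. From the given snap equation s(t) = 0, we substitute t = 7.821740067463525 to get s = 0.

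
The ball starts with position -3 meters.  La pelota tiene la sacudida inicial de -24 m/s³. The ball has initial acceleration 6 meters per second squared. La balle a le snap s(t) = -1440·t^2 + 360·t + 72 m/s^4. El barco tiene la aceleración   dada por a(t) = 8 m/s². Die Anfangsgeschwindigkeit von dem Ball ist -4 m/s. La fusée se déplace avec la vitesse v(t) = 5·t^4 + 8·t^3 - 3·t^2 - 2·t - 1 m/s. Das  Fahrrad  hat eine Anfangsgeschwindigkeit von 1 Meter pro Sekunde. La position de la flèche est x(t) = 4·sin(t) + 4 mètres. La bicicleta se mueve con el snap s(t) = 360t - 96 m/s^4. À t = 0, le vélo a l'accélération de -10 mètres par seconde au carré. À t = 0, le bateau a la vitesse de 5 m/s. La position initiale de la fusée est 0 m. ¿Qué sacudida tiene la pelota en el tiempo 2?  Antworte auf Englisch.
To find the answer, we compute 1 antiderivative of s(t) = -1440·t^2 + 360·t + 72. Integrating snap and using the initial condition j(0) = -24, we get j(t) = -480·t^3 + 180·t^2 + 72·t - 24. From the given jerk equation j(t) = -480·t^3 + 180·t^2 + 72·t - 24, we substitute t = 2 to get j = -3000.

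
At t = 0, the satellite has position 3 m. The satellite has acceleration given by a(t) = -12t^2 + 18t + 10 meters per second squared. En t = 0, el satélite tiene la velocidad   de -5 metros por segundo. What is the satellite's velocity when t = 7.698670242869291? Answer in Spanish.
Para resolver esto, necesitamos tomar 1 integral de nuestra ecuación de la aceleración a(t) = -12·t^2 + 18·t + 10. La antiderivada de la aceleración, con v(0) = -5, da la velocidad: v(t) = -4·t^3 + 9·t^2 + 10·t - 5. Tenemos la velocidad v(t) = -4·t^3 + 9·t^2 + 10·t - 5. Sustituyendo t = 7.698670242869291: v(7.698670242869291) = -1219.77365376925.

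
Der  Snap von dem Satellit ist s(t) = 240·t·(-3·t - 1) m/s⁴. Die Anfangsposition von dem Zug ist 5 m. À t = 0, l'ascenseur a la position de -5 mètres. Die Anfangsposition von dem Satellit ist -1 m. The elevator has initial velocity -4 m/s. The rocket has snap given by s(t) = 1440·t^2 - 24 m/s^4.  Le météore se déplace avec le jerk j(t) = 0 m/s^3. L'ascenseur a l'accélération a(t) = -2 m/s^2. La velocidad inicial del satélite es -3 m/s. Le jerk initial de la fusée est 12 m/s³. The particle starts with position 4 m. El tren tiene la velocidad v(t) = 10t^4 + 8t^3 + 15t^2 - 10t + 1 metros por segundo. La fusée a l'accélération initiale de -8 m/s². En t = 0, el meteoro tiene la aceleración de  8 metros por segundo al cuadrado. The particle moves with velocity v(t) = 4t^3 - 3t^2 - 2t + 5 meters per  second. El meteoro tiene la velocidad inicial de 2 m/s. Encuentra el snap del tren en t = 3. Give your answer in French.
En partant de la vitesse v(t) = 10·t^4 + 8·t^3 + 15·t^2 - 10·t + 1, nous prenons 3 dérivées. La dérivée de la vitesse donne l'accélération: a(t) = 40·t^3 + 24·t^2 + 30·t - 10. En prenant d/dt de a(t), nous trouvons j(t) = 120·t^2 + 48·t + 30. En dérivant le jerk, nous obtenons le snap: s(t) = 240·t + 48. En utilisant s(t) = 240·t + 48 et en substituant t = 3, nous trouvons s = 768.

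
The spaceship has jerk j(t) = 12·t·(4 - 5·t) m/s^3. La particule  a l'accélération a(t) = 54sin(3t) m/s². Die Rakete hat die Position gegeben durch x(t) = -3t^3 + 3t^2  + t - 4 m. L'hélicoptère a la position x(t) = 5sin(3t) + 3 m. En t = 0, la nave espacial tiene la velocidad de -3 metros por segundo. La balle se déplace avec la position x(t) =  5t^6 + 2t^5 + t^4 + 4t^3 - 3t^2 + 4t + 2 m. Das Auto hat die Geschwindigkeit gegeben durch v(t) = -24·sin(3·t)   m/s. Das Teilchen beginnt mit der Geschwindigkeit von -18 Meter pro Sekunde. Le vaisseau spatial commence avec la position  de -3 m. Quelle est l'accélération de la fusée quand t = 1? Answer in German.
Um dies zu lösen, müssen wir 2 Ableitungen unserer Gleichung für die Position x(t) = -3·t^3 + 3·t^2 + t - 4 nehmen. Durch Ableiten von der Position erhalten wir die Geschwindigkeit: v(t) = -9·t^2 + 6·t + 1. Die Ableitung von der Geschwindigkeit ergibt die Beschleunigung: a(t) = 6 - 18·t. Wir haben die Beschleunigung a(t) = 6 - 18·t. Durch Einsetzen von t = 1: a(1) = -12.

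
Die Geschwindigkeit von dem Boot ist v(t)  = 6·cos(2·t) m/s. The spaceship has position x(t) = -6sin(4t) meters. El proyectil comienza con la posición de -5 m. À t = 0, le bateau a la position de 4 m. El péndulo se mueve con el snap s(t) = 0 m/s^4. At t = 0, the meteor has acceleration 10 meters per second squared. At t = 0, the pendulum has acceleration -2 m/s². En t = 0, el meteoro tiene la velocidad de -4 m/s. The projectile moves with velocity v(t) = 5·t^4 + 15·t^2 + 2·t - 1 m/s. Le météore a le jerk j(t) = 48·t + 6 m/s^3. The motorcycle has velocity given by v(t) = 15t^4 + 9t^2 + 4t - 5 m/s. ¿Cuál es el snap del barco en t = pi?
Debemos derivar nuestra ecuación de la velocidad v(t) = 6·cos(2·t) 3 veces. Tomando d/dt de v(t), encontramos a(t) = -12·sin(2·t). La derivada de la aceleración da la sacudida: j(t) = -24·cos(2·t). La derivada de la sacudida da el snap: s(t) = 48·sin(2·t). Tenemos el snap s(t) = 48·sin(2·t). Sustituyendo t = pi: s(pi) = 0.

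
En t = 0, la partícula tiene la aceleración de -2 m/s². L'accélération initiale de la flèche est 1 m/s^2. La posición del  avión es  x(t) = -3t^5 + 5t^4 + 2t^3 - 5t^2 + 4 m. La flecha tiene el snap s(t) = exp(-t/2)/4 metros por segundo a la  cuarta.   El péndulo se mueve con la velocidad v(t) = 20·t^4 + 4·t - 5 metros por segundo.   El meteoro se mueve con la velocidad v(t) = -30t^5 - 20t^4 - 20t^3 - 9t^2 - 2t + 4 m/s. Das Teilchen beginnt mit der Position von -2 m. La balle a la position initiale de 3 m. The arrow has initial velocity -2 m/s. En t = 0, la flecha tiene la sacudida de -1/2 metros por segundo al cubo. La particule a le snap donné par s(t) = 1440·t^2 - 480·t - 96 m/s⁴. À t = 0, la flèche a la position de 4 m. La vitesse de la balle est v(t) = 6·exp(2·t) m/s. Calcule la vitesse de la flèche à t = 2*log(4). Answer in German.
Wir müssen die Stammfunktion unserer Gleichung für den Snap s(t) = exp(-t/2)/4 3-mal finden. Mit ∫s(t)dt und Anwendung von j(0) = -1/2, finden wir j(t) = -exp(-t/2)/2. Durch Integration von dem Ruck und Verwendung der Anfangsbedingung a(0) = 1, erhalten wir a(t) = exp(-t/2). Durch Integration von der Beschleunigung und Verwendung der Anfangsbedingung v(0) = -2, erhalten wir v(t) = -2·exp(-t/2). Aus der Gleichung für die Geschwindigkeit v(t) = -2·exp(-t/2), setzen wir t = 2*log(4) ein und erhalten v = -1/2.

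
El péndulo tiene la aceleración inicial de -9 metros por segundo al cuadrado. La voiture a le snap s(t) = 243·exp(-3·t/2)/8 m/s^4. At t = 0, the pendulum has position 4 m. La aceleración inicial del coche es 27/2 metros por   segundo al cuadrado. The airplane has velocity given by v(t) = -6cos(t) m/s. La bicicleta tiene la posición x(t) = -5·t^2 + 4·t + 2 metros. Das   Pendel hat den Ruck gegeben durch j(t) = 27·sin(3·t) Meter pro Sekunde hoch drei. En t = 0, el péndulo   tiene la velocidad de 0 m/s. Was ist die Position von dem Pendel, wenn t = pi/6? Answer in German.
Wir müssen unsere Gleichung für den Ruck j(t) = 27·sin(3·t) 3-mal integrieren. Die Stammfunktion von dem Ruck ist die Beschleunigung. Mit a(0) = -9 erhalten wir a(t) = -9·cos(3·t). Das Integral von der Beschleunigung, mit v(0) = 0, ergibt die Geschwindigkeit: v(t) = -3·sin(3·t). Durch Integration von der Geschwindigkeit und Verwendung der Anfangsbedingung x(0) = 4, erhalten wir x(t) = cos(3·t) + 3. Aus der Gleichung für die Position x(t) = cos(3·t) + 3, setzen wir t = pi/6 ein und erhalten x = 3.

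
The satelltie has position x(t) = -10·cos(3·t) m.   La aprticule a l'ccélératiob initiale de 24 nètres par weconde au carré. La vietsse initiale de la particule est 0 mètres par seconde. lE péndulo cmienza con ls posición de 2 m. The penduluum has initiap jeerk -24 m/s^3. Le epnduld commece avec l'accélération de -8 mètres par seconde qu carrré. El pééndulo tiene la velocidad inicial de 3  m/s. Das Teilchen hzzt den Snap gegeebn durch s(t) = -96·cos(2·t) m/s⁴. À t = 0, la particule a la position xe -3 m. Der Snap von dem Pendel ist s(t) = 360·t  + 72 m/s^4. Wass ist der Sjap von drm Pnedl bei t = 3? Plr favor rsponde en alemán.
Wir haben den Snap s(t) = 360·t + 72. Durch Einsetzen von t = 3: s(3) = 1152.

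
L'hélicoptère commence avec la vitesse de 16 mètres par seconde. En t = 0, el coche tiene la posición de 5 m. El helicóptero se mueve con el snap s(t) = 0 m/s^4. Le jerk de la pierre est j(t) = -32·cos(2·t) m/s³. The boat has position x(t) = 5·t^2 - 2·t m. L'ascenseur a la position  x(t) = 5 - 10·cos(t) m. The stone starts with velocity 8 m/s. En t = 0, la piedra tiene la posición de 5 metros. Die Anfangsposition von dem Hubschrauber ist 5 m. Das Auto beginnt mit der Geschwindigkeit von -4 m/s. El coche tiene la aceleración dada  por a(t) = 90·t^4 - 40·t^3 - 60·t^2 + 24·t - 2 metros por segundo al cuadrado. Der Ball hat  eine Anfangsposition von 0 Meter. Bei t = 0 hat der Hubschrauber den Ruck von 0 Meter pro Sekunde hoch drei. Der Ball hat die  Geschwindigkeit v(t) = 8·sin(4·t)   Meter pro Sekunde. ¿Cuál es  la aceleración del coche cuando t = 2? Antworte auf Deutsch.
Mit a(t) = 90·t^4 - 40·t^3 - 60·t^2 + 24·t - 2 und Einsetzen von t = 2, finden wir a = 926.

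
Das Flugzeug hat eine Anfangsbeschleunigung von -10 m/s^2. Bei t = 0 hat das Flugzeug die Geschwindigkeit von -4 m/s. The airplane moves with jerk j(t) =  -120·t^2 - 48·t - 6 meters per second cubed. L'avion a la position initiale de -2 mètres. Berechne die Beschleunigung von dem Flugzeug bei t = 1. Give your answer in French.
En partant du jerk j(t) = -120·t^2 - 48·t - 6, nous prenons 1 primitive. L'intégrale du jerk, avec a(0) = -10, donne l'accélération: a(t) = -40·t^3 - 24·t^2 - 6·t - 10. De l'équation de l'accélération a(t) = -40·t^3 - 24·t^2 - 6·t - 10, nous substituons t = 1 pour obtenir a = -80.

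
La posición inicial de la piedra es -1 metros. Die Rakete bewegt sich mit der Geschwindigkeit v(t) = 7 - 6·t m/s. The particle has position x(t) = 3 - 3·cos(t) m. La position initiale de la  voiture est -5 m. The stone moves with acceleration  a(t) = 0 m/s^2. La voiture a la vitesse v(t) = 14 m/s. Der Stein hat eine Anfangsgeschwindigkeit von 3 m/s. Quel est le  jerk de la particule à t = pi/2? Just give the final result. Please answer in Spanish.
j(pi/2) = -3.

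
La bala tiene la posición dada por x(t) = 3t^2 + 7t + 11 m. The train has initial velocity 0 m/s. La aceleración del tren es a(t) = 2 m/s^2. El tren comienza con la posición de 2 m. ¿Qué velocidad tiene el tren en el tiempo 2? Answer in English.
To solve this, we need to take 1 integral of our acceleration equation a(t) = 2. The integral of acceleration is velocity. Using v(0) = 0, we get v(t) = 2·t. From the given velocity equation v(t) = 2·t, we substitute t = 2 to get v = 4.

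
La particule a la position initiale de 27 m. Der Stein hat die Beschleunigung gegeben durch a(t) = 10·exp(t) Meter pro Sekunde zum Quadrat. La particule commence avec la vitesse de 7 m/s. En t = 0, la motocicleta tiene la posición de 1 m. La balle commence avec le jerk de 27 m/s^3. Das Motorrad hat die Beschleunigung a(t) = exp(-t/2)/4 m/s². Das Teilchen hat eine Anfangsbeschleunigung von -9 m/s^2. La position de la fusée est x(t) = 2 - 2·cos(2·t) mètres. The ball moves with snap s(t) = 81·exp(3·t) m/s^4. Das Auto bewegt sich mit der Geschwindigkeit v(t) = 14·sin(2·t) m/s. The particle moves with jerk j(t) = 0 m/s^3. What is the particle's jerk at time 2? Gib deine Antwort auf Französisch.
Nous avons le jerk j(t) = 0. En substituant t = 2: j(2) = 0.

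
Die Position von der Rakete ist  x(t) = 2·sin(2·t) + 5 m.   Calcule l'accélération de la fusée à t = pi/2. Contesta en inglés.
To solve this, we need to take 2 derivatives of our position equation x(t) = 2·sin(2·t) + 5. Taking d/dt of x(t), we find v(t) = 4·cos(2·t). The derivative of velocity gives acceleration: a(t) = -8·sin(2·t). We have acceleration a(t) = -8·sin(2·t). Substituting t = pi/2: a(pi/2) = 0.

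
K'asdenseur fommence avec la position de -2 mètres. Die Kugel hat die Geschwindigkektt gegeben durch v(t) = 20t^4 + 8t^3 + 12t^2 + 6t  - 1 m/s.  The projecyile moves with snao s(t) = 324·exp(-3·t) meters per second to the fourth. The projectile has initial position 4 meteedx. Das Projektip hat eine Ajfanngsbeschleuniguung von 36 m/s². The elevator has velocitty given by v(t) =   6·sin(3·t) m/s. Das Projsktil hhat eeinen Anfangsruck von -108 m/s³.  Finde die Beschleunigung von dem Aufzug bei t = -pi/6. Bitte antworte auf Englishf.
We must differentiate our velocity equation v(t) = 6·sin(3·t) 1 time. Differentiating velocity, we get acceleration: a(t) = 18·cos(3·t). From the given acceleration equation a(t) = 18·cos(3·t), we substitute t = -pi/6 to get a = 0.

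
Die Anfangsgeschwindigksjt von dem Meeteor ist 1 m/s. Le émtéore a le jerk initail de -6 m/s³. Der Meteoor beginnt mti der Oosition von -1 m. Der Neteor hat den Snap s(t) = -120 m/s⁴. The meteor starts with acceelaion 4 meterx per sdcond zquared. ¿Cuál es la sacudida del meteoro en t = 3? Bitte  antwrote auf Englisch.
Starting from snap s(t) = -120, we take 1 antiderivative. The antiderivative of snap is jerk. Using j(0) = -6, we get j(t) = -120·t - 6. We have jerk j(t) = -120·t - 6. Substituting t = 3: j(3) = -366.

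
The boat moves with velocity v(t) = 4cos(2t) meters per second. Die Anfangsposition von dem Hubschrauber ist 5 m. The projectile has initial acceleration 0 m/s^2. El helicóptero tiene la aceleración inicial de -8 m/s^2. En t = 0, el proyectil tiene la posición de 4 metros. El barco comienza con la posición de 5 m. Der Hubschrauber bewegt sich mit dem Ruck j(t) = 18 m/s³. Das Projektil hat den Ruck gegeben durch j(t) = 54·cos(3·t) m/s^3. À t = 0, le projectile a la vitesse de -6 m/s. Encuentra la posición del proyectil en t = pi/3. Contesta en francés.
Pour résoudre ceci, nous devons prendre 3 primitives de notre équation du jerk j(t) = 54·cos(3·t). La primitive du jerk, avec a(0) = 0, donne l'accélération: a(t) = 18·sin(3·t). En intégrant l'accélération et en utilisant la condition initiale v(0) = -6, nous obtenons v(t) = -6·cos(3·t). En intégrant la vitesse et en utilisant la condition initiale x(0) = 4, nous obtenons x(t) = 4 - 2·sin(3·t). En utilisant x(t) = 4 - 2·sin(3·t) et en substituant t = pi/3, nous trouvons x = 4.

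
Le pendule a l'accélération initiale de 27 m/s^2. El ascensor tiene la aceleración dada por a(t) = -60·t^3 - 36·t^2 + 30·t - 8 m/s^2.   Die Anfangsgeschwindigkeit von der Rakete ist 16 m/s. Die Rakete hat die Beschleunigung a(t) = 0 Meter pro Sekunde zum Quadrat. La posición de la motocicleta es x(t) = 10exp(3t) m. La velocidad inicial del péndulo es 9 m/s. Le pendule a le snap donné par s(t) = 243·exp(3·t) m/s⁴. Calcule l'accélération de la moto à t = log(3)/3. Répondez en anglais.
We must differentiate our position equation x(t) = 10·exp(3·t) 2 times. Taking d/dt of x(t), we find v(t) = 30·exp(3·t). Taking d/dt of v(t), we find a(t) = 90·exp(3·t). We have acceleration a(t) = 90·exp(3·t). Substituting t = log(3)/3: a(log(3)/3) = 270.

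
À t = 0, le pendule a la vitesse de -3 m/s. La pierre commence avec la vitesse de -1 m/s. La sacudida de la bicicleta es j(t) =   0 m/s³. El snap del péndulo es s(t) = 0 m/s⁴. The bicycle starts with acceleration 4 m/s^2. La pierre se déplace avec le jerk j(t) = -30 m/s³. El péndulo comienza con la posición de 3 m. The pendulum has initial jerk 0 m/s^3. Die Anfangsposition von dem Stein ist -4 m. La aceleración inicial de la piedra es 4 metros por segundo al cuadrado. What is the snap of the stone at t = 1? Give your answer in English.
Starting from jerk j(t) = -30, we take 1 derivative. Taking d/dt of j(t), we find s(t) = 0. We have snap s(t) = 0. Substituting t = 1: s(1) = 0.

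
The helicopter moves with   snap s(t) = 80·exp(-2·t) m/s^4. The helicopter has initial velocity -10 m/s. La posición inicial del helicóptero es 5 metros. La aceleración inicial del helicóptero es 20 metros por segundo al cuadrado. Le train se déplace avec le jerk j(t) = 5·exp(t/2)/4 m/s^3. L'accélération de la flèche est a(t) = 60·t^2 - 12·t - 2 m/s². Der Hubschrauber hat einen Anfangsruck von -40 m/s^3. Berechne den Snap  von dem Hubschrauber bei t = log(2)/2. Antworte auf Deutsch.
Mit s(t) = 80·exp(-2·t) und Einsetzen von t = log(2)/2, finden wir s = 40.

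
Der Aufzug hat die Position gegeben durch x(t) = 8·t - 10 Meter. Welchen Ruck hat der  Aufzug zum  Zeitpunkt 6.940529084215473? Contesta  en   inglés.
Starting from position x(t) = 8·t - 10, we take 3 derivatives. The derivative of position gives velocity: v(t) = 8. The derivative of velocity gives acceleration: a(t) = 0. Taking d/dt of a(t), we find j(t) = 0. From the given jerk equation j(t) = 0, we substitute t = 6.940529084215473 to get j = 0.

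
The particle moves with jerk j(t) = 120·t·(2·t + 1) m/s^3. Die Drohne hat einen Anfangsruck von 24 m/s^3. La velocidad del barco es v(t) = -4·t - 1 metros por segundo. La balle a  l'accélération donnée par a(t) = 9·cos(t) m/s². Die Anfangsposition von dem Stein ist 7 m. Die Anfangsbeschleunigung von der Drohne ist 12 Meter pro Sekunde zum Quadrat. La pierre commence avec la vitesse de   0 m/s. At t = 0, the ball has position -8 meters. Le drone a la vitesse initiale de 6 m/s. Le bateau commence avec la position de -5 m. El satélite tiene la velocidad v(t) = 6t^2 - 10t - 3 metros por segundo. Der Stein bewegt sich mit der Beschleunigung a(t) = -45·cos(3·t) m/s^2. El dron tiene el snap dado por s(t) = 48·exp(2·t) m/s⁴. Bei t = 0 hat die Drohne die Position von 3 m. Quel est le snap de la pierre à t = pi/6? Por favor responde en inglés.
Starting from acceleration a(t) = -45·cos(3·t), we take 2 derivatives. Taking d/dt of a(t), we find j(t) = 135·sin(3·t). Differentiating jerk, we get snap: s(t) = 405·cos(3·t). Using s(t) = 405·cos(3·t) and substituting t = pi/6, we find s = 0.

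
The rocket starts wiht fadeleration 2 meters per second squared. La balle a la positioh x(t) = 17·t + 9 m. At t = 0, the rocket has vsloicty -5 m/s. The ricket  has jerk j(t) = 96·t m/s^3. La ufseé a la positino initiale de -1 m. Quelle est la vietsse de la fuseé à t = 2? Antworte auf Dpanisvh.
Para resolver esto, necesitamos tomar 2 integrales de nuestra ecuación de la sacudida j(t) = 96·t. Integrando la sacudida y usando la condición inicial a(0) = 2, obtenemos a(t) = 48·t^2 + 2. Tomando ∫a(t)dt y aplicando v(0) = -5, encontramos v(t) = 16·t^3 + 2·t - 5. Usando v(t) = 16·t^3 + 2·t - 5 y sustituyendo t = 2, encontramos v = 127.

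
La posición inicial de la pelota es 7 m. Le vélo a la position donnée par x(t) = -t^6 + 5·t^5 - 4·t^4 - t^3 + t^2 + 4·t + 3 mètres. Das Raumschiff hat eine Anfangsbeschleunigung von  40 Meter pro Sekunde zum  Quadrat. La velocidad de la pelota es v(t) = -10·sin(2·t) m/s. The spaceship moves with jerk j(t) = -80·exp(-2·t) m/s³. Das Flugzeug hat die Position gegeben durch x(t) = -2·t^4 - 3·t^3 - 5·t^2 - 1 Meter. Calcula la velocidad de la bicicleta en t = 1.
Para resolver esto, necesitamos tomar 1 derivada de nuestra ecuación de la posición x(t) = -t^6 + 5·t^5 - 4·t^4 - t^3 + t^2 + 4·t + 3. Derivando la posición, obtenemos la velocidad: v(t) = -6·t^5 + 25·t^4 - 16·t^3 - 3·t^2 + 2·t + 4. Tenemos la velocidad v(t) = -6·t^5 + 25·t^4 - 16·t^3 - 3·t^2 + 2·t + 4. Sustituyendo t = 1: v(1) = 6.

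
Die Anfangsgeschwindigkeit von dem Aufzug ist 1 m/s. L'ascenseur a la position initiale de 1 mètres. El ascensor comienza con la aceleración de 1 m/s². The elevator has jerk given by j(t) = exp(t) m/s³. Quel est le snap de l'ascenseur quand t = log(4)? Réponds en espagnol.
Debemos derivar nuestra ecuación de la sacudida j(t) = exp(t) 1 vez. La derivada de la sacudida da el snap: s(t) = exp(t). Usando s(t) = exp(t) y sustituyendo t = log(4), encontramos s = 4.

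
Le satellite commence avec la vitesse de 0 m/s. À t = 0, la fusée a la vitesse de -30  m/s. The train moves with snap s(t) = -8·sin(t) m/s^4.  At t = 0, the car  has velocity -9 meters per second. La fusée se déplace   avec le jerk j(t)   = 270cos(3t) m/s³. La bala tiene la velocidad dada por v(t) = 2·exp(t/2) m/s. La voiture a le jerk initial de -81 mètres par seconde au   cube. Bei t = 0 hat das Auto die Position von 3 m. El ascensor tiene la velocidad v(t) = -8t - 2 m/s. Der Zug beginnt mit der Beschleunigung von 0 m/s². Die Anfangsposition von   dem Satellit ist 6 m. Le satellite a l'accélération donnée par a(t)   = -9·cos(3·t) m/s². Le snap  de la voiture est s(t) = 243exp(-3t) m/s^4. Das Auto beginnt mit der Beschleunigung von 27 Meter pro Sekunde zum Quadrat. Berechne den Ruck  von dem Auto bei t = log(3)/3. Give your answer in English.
Starting from snap s(t) = 243·exp(-3·t), we take 1 antiderivative. Integrating snap and using the initial condition j(0) = -81, we get j(t) = -81·exp(-3·t). We have jerk j(t) = -81·exp(-3·t). Substituting t = log(3)/3: j(log(3)/3) = -27.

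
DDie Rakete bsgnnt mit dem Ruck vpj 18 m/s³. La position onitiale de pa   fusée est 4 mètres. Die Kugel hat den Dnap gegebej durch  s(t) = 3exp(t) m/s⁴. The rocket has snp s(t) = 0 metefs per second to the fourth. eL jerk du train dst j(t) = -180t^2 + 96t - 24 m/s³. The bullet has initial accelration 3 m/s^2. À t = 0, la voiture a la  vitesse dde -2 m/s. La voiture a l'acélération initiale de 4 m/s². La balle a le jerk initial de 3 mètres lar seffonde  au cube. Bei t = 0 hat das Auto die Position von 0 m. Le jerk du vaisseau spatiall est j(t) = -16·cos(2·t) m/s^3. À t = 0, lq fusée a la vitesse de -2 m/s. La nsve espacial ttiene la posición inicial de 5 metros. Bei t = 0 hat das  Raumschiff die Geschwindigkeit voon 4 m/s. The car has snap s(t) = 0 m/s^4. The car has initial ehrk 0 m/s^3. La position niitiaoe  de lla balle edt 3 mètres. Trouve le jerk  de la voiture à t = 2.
Nous devons intégrer notre équation du snap s(t) = 0 1 fois. En intégrant le snap et en utilisant la condition initiale j(0) = 0, nous obtenons j(t) = 0. Nous avons le jerk j(t) = 0. En substituant t = 2: j(2) = 0.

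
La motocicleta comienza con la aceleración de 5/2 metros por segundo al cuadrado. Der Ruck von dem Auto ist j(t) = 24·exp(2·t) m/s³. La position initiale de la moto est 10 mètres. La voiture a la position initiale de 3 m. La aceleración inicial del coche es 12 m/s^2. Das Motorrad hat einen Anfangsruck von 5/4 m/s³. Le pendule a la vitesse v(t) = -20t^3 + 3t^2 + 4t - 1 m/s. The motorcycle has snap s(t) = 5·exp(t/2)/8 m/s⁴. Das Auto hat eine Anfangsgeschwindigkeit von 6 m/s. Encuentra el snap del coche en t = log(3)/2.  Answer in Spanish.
Para resolver esto, necesitamos tomar 1 derivada de nuestra ecuación de la sacudida j(t) = 24·exp(2·t). La derivada de la sacudida da el snap: s(t) = 48·exp(2·t). Usando s(t) = 48·exp(2·t) y sustituyendo t = log(3)/2, encontramos s = 144.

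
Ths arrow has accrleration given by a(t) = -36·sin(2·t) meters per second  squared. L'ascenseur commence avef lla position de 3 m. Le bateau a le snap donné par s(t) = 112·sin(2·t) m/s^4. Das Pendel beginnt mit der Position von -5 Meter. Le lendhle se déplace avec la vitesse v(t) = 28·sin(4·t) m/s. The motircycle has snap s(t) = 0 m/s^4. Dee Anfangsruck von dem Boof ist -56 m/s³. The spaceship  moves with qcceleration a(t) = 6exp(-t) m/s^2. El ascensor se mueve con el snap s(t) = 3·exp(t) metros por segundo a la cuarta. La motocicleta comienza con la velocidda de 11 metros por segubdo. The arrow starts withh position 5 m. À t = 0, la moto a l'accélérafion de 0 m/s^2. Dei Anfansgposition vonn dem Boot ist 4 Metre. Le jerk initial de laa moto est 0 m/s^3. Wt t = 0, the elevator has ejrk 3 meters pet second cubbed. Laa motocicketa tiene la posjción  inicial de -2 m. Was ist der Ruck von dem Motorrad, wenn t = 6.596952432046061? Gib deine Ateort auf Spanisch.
Debemos encontrar la antiderivada de nuestra ecuación del snap s(t) = 0 1 vez. Tomando ∫s(t)dt y aplicando j(0) = 0, encontramos j(t) = 0. De la ecuación de la sacudida j(t) = 0, sustituimos t = 6.596952432046061 para obtener j = 0.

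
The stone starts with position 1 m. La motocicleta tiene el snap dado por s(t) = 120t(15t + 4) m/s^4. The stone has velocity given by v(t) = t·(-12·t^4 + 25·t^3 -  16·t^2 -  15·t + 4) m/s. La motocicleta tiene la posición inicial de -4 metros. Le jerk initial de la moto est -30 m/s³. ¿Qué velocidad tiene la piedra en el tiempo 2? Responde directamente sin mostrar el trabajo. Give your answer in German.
Die Geschwindigkeit bei t = 2 ist v = -164.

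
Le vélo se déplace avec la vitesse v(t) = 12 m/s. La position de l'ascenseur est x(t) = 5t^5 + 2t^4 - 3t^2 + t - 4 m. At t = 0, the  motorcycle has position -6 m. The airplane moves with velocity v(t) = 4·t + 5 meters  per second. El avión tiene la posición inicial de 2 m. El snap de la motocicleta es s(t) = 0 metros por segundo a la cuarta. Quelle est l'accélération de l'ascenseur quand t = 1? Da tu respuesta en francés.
Nous devons dériver notre équation de la position x(t) = 5·t^5 + 2·t^4 - 3·t^2 + t - 4 2 fois. En prenant d/dt de x(t), nous trouvons v(t) = 25·t^4 + 8·t^3 - 6·t + 1. En dérivant la vitesse, nous obtenons l'accélération: a(t) = 100·t^3 + 24·t^2 - 6. De l'équation de l'accélération a(t) = 100·t^3 + 24·t^2 - 6, nous substituons t = 1 pour obtenir a = 118.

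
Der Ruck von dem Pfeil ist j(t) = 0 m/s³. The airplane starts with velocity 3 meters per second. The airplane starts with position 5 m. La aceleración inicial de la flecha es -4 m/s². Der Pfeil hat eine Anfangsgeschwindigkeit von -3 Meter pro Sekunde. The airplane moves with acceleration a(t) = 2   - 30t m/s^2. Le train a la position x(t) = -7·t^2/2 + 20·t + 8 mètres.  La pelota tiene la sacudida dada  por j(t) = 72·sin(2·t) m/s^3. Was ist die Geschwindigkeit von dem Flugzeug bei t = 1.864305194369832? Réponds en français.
En partant de l'accélération a(t) = 2 - 30·t, nous prenons 1 intégrale. En intégrant l'accélération et en utilisant la condition initiale v(0) = 3, nous obtenons v(t) = -15·t^2 + 2·t + 3. De l'équation de la vitesse v(t) = -15·t^2 + 2·t + 3, nous substituons t = 1.864305194369832 pour obtenir v = -45.4058974775754.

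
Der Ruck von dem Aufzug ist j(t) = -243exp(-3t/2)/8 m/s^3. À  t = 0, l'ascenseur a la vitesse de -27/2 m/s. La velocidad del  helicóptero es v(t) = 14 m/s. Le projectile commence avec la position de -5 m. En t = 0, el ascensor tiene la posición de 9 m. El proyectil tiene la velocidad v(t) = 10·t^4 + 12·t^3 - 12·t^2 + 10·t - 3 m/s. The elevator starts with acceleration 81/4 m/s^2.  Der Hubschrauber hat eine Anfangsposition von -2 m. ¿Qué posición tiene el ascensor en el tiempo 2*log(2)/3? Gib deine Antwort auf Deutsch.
Ausgehend von dem Ruck j(t) = -243·exp(-3·t/2)/8, nehmen wir 3 Stammfunktionen. Durch Integration von dem Ruck und Verwendung der Anfangsbedingung a(0) = 81/4, erhalten wir a(t) = 81·exp(-3·t/2)/4. Das Integral von der Beschleunigung, mit v(0) = -27/2, ergibt die Geschwindigkeit: v(t) = -27·exp(-3·t/2)/2. Durch Integration von der Geschwindigkeit und Verwendung der Anfangsbedingung x(0) = 9, erhalten wir x(t) = 9·exp(-3·t/2). Aus der Gleichung für die Position x(t) = 9·exp(-3·t/2), setzen wir t = 2*log(2)/3 ein und erhalten x = 9/2.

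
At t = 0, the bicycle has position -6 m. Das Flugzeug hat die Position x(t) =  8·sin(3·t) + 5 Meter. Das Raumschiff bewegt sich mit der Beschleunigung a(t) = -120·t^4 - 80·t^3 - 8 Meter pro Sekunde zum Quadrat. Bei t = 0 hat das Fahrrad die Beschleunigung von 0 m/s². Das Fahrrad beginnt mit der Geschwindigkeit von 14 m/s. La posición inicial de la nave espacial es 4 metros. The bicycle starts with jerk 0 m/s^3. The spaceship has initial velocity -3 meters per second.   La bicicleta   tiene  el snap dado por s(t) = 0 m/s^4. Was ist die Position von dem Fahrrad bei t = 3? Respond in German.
Wir müssen das Integral unserer Gleichung für den Snap s(t) = 0 4-mal finden. Das Integral von dem Snap, mit j(0) = 0, ergibt den Ruck: j(t) = 0. Mit ∫j(t)dt und Anwendung von a(0) = 0, finden wir a(t) = 0. Durch Integration von der Beschleunigung und Verwendung der Anfangsbedingung v(0) = 14, erhalten wir v(t) = 14. Die Stammfunktion von der Geschwindigkeit, mit x(0) = -6, ergibt die Position: x(t) = 14·t - 6. Wir haben die Position x(t) = 14·t - 6. Durch Einsetzen von t = 3: x(3) = 36.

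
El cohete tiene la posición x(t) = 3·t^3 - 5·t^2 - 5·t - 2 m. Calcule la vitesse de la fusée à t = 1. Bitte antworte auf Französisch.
Pour résoudre ceci, nous devons prendre 1 dérivée de notre équation de la position x(t) = 3·t^3 - 5·t^2 - 5·t - 2. La dérivée de la position donne la vitesse: v(t) = 9·t^2 - 10·t - 5. En utilisant v(t) = 9·t^2 - 10·t - 5 et en substituant t = 1, nous trouvons v = -6.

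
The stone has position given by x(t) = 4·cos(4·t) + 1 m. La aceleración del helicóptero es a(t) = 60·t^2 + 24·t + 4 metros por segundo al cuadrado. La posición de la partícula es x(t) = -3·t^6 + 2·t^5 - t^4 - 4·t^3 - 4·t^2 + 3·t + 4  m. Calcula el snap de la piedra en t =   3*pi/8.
Partiendo de la posición x(t) = 4·cos(4·t) + 1, tomamos 4 derivadas. Tomando d/dt de x(t), encontramos v(t) = -16·sin(4·t). La derivada de la velocidad da la aceleración: a(t) = -64·cos(4·t). La derivada de la aceleración da la sacudida: j(t) = 256·sin(4·t). Tomando d/dt de j(t), encontramos s(t) = 1024·cos(4·t). Tenemos el snap s(t) = 1024·cos(4·t). Sustituyendo t = 3*pi/8: s(3*pi/8) = 0.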